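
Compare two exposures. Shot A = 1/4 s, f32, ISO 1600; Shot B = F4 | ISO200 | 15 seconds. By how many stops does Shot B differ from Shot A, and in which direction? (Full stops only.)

Aperture: f/32 → f/22 → f/16 → f/11 → f/8 → f/5.6 → f/4 — 6 stops opened up (brighter).
Shutter speed: 1/4 → 1/2 → 1 → 2 → 4 → 8 → 15 — 6 stops longer (brighter).
ISO: 1600 → 800 → 400 → 200 — 3 stops dropped (darker).
Net: +6 +6 −3 = +9 stops.

9 stops brighter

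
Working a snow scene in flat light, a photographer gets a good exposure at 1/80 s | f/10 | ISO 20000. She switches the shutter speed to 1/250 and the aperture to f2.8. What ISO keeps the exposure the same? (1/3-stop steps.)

Shutter speed: 1/80 → 1/100 → 1/125 → 1/160 → 1/200 → 1/250 — 1 2/3 stops faster (darker).
Aperture: f/10 → f/9 → f/8 → f/7.1 → f/6.3 → f/5.6 → f/5 → f/4.5 → f/4 → f/3.5 → f/3.2 → f/2.8 — 3 2/3 stops opened up (brighter).
Net change so far: 2 stops brighter. Offset with the ISO: 20000 → 16000 → 12800 → 10000 → 8000 → 6400 → 5000.

ISO 5000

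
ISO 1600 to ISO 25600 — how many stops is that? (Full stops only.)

4 stops

1600 → 3200 → 6400 → 12800 → 25600 — count the steps: 4 stops.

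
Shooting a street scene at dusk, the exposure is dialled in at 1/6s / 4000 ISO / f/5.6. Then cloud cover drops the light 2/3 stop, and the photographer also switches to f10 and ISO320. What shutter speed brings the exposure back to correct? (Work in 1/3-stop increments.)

Scene light: 2/3 stop darker.
Aperture: f/5.6 → f/6.3 → f/7.1 → f/8 → f/9 → f/10 — 1 2/3 stops narrower (darker).
ISO: 4000 → 3200 → 2500 → 2000 → 1600 → 1250 → 1000 → 800 → 640 → 500 → 400 → 320 — 3 2/3 stops lower (darker).
Net so far: 6 stops darker. Shutter speed: 1/6 → 1/5 → 1/4 → 0.3 → 0.4 → 0.5 → 0.6 → 0.8 → 1 → 1.3 → 1.6 → 2 → 2.5 → 3.2 → 4 → 5 → 6 → 8 → 10.

10 s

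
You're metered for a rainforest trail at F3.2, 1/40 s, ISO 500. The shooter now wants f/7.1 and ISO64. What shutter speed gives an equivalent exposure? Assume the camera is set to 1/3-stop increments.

Aperture: f/3.2 → f/3.5 → f/4 → f/4.5 → f/5 → f/5.6 → f/6.3 → f/7.1 — 2 1/3 stops stopped down (darker).
ISO: 500 → 400 → 320 → 250 → 200 → 160 → 125 → 100 → 80 → 64 — 3 stops lower (darker).
Net change so far: 5 1/3 stops darker. Offset with the shutter speed: 1/40 → 1/30 → 1/25 → 1/20 → 1/15 → 1/13 → 1/10 → 1/8 → 1/6 → 1/5 → 1/4 → 0.3 → 0.4 → 0.5 → 0.6 → 0.8 → 1.

1 s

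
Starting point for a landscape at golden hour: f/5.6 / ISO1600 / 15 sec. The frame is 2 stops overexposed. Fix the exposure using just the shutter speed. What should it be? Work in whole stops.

4 s

Overexposed by 2 stops → need 2 stops darker.
Shutter speed: 15 → 8 → 4.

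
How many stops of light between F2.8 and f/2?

f/2.8 → f/2 — count the steps: 1 stop.

1 stop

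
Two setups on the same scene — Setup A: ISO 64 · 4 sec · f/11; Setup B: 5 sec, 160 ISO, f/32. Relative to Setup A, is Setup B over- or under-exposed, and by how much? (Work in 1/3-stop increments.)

1 1/3 stops darker

Aperture: f/11 → f/13 → f/14 → f/16 → f/18 → f/20 → f/22 → f/25 → f/29 → f/32 — 3 stops narrower (darker).
Shutter speed: 4 → 5 — 1/3 stop slower (brighter).
ISO: 64 → 80 → 100 → 125 → 160 — 1 1/3 stops raised (brighter).
Net: −3 +1/3 +1 1/3 = −1 1/3 stops.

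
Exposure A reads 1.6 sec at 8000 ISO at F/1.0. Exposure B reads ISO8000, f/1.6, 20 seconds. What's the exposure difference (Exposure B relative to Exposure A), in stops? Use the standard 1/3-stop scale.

Aperture: f/1.0 → f/1.1 → f/1.2 → f/1.4 → f/1.6 — 1 1/3 stops narrower (darker).
Shutter speed: 1.6 → 2 → 2.5 → 3.2 → 4 → 5 → 6 → 8 → 10 → 13 → 15 → 20 — 3 2/3 stops slower (brighter).
ISO: unchanged.
Net: −1 1/3 +3 2/3 = +2 1/3 stops.

2 1/3 stops brighter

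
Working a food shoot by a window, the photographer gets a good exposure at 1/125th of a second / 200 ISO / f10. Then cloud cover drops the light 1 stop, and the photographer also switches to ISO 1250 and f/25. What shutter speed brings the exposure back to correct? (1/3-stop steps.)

1/60s

Scene light: 1 stop darker.
ISO: 200 → 250 → 320 → 400 → 500 → 640 → 800 → 1000 → 1250 — 2 2/3 stops raised (brighter).
Aperture: f/10 → f/11 → f/13 → f/14 → f/16 → f/18 → f/20 → f/22 → f/25 — 2 2/3 stops stopped down (darker).
Net so far: 1 stop darker. Shutter speed: 1/125 → 1/100 → 1/80 → 1/60.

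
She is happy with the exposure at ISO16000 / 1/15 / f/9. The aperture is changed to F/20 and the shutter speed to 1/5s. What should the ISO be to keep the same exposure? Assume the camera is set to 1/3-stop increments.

ISO 25600

Aperture: f/9 → f/10 → f/11 → f/13 → f/14 → f/16 → f/18 → f/20 — 2 1/3 stops smaller aperture (darker).
Shutter speed: 1/15 → 1/13 → 1/10 → 1/8 → 1/6 → 1/5 — 1 2/3 stops slower (brighter).
Net change so far: 2/3 stop darker. Offset with the ISO: 16000 → 20000 → 25600.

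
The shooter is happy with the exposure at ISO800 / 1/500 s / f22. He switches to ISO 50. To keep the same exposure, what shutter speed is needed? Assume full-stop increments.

ISO: 800 → 400 → 200 → 100 → 50 — 4 stops lower (darker).
Need 4 stops brighter from the shutter speed: 1/500 → 1/250 → 1/125 → 1/60 → 1/30.

1/30s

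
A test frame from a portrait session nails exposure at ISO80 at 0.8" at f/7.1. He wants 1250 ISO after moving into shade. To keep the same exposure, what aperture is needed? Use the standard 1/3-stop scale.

ISO: 80 → 100 → 125 → 160 → 200 → 250 → 320 → 400 → 500 → 640 → 800 → 1000 → 1250 — 4 stops raised (brighter).
Need 4 stops darker from the aperture: f/7.1 → f/8 → f/9 → f/10 → f/11 → f/13 → f/14 → f/16 → f/18 → f/20 → f/22 → f/25 → f/29.

f/29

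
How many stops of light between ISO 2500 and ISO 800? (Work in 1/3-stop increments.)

2500 → 2000 → 1600 → 1250 → 1000 → 800 — count the steps: 5 third-stops = 1 2/3 stops.

1 2/3 stops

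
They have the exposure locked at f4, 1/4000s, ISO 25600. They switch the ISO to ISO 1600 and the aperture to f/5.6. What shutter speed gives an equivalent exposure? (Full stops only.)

ISO: 25600 → 12800 → 6400 → 3200 → 1600 — 4 stops lower (darker).
Aperture: f/4 → f/5.6 — 1 stop smaller aperture (darker).
Net change so far: 5 stops darker. Offset with the shutter speed: 1/4000 → 1/2000 → 1/1000 → 1/500 → 1/250 → 1/125.

1/125s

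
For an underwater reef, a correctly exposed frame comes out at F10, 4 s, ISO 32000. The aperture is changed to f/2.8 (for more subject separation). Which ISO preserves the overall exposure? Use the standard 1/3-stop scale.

Aperture: f/10 → f/9 → f/8 → f/7.1 → f/6.3 → f/5.6 → f/5 → f/4.5 → f/4 → f/3.5 → f/3.2 → f/2.8 — 3 2/3 stops larger aperture (brighter).
Need 3 2/3 stops darker from the ISO: 32000 → 25600 → 20000 → 16000 → 12800 → 10000 → 8000 → 6400 → 5000 → 4000 → 3200 → 2500.

ISO 2500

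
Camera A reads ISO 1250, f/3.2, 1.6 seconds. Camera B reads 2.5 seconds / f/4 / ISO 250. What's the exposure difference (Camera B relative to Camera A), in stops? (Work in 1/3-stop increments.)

2 1/3 stops darker

Aperture: f/3.2 → f/3.5 → f/4 — 2/3 stop narrower (darker).
Shutter speed: 1.6 → 2 → 2.5 — 2/3 stop longer (brighter).
ISO: 1250 → 1000 → 800 → 640 → 500 → 400 → 320 → 250 — 2 1/3 stops dropped (darker).
Net: −2/3 +2/3 −2 1/3 = −2 1/3 stops.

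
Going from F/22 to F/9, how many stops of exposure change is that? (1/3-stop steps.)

f/22 → f/20 → f/18 → f/16 → f/14 → f/13 → f/11 → f/10 → f/9 — count the steps: 8 third-stops = 2 2/3 stops.

2 2/3 stops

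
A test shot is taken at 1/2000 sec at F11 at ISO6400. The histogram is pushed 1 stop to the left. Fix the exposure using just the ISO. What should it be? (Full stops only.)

Underexposed by 1 stop → need 1 stop brighter.
ISO: 6400 → 12800.

ISO 12800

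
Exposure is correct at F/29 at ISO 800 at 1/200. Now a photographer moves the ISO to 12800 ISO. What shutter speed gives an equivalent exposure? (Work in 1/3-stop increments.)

ISO: 800 → 1000 → 1250 → 1600 → 2000 → 2500 → 3200 → 4000 → 5000 → 6400 → 8000 → 10000 → 12800 — 4 stops higher (brighter).
Need 4 stops darker from the shutter speed: 1/200 → 1/250 → 1/320 → 1/400 → 1/500 → 1/640 → 1/800 → 1/1000 → 1/1250 → 1/1600 → 1/2000 → 1/2500 → 1/3200.

1/3200s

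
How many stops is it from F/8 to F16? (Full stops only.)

2 stops

f/8 → f/11 → f/16 — count the steps: 2 stops.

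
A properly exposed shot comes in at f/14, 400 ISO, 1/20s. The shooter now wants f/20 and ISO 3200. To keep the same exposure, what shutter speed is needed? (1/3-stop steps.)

1/80s

Aperture: f/14 → f/16 → f/18 → f/20 — 1 stop smaller aperture (darker).
ISO: 400 → 500 → 640 → 800 → 1000 → 1250 → 1600 → 2000 → 2500 → 3200 — 3 stops raised (brighter).
Net change so far: 2 stops brighter. Offset with the shutter speed: 1/20 → 1/25 → 1/30 → 1/40 → 1/50 → 1/60 → 1/80.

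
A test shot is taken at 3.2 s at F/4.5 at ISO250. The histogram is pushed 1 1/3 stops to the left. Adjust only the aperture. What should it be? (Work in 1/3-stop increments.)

Underexposed by 1 1/3 stops → need 1 1/3 stops brighter.
Aperture: f/4.5 → f/4 → f/3.5 → f/3.2 → f/2.8.

f/2.8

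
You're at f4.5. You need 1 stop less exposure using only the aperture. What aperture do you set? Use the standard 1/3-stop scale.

Aperture: f/4.5 → f/5 → f/5.6 → f/6.3 — 1 stop stopped down (darker).

f/6.3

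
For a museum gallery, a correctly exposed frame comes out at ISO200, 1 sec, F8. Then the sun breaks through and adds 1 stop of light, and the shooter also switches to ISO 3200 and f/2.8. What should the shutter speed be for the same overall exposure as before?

1/250s

Scene light: 1 stop brighter.
ISO: 200 → 400 → 800 → 1600 → 3200 — 4 stops raised (brighter).
Aperture: f/8 → f/5.6 → f/4 → f/2.8 — 3 stops wider (brighter).
Net so far: 8 stops brighter. Shutter speed: 1 → 1/2 → 1/4 → 1/8 → 1/15 → 1/30 → 1/60 → 1/125 → 1/250.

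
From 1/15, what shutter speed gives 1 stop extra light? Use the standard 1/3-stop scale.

Shutter speed: 1/15 → 1/13 → 1/10 → 1/8 — 1 stop longer (brighter).

1/8s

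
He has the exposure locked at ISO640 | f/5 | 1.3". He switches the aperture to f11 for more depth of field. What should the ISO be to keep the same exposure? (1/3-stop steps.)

Aperture: f/5 → f/5.6 → f/6.3 → f/7.1 → f/8 → f/9 → f/10 → f/11 — 2 1/3 stops narrower (darker).
Need 2 1/3 stops brighter from the ISO: 640 → 800 → 1000 → 1250 → 1600 → 2000 → 2500 → 3200.

ISO 3200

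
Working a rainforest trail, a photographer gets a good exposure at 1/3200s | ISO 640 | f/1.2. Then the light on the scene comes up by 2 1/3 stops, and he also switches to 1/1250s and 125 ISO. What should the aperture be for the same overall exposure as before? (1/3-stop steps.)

Scene light: 2 1/3 stops brighter.
Shutter speed: 1/3200 → 1/2500 → 1/2000 → 1/1600 → 1/1250 — 1 1/3 stops longer (brighter).
ISO: 640 → 500 → 400 → 320 → 250 → 200 → 160 → 125 — 2 1/3 stops dropped (darker).
Net so far: 1 1/3 stops brighter. Aperture: f/1.2 → f/1.4 → f/1.6 → f/1.8 → f/2.

f/2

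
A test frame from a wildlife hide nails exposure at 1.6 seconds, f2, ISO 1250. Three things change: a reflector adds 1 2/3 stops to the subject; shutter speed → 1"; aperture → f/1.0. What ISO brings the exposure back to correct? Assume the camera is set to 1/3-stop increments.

Scene light: 1 2/3 stops brighter.
Shutter speed: 1.6 → 1.3 → 1 — 2/3 stop shorter (darker).
Aperture: f/2 → f/1.8 → f/1.6 → f/1.4 → f/1.2 → f/1.1 → f/1.0 — 2 stops wider (brighter).
Net so far: 3 stops brighter. ISO: 1250 → 1000 → 800 → 640 → 500 → 400 → 320 → 250 → 200 → 160.

ISO 160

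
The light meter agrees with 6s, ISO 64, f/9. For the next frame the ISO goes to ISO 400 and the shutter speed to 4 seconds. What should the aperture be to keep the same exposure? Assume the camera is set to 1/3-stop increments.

ISO: 64 → 80 → 100 → 125 → 160 → 200 → 250 → 320 → 400 — 2 2/3 stops raised (brighter).
Shutter speed: 6 → 5 → 4 — 2/3 stop shorter (darker).
Net change so far: 2 stops brighter. Offset with the aperture: f/9 → f/10 → f/11 → f/13 → f/14 → f/16 → f/18.

f/18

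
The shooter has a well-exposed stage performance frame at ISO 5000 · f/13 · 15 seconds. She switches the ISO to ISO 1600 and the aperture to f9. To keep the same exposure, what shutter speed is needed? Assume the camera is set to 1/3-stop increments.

ISO: 5000 → 4000 → 3200 → 2500 → 2000 → 1600 — 1 2/3 stops dropped (darker).
Aperture: f/13 → f/11 → f/10 → f/9 — 1 stop opened up (brighter).
Net change so far: 2/3 stop darker. Offset with the shutter speed: 15 → 20 → 25.

25 s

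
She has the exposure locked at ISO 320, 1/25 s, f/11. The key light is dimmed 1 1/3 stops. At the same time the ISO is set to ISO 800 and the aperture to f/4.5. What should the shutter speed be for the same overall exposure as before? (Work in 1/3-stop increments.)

Scene light: 1 1/3 stops darker.
ISO: 320 → 400 → 500 → 640 → 800 — 1 1/3 stops raised (brighter).
Aperture: f/11 → f/10 → f/9 → f/8 → f/7.1 → f/6.3 → f/5.6 → f/5 → f/4.5 — 2 2/3 stops wider (brighter).
Net so far: 2 2/3 stops brighter. Shutter speed: 1/25 → 1/30 → 1/40 → 1/50 → 1/60 → 1/80 → 1/100 → 1/125 → 1/160.

1/160s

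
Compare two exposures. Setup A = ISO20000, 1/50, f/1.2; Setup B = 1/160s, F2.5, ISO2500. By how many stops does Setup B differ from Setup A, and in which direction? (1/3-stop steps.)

6 2/3 stops darker

Aperture: f/1.2 → f/1.4 → f/1.6 → f/1.8 → f/2 → f/2.2 → f/2.5 — 2 stops smaller aperture (darker).
Shutter speed: 1/50 → 1/60 → 1/80 → 1/100 → 1/125 → 1/160 — 1 2/3 stops faster (darker).
ISO: 20000 → 16000 → 12800 → 10000 → 8000 → 6400 → 5000 → 4000 → 3200 → 2500 — 3 stops dropped (darker).
Net: −2 −1 2/3 −3 = −6 2/3 stops.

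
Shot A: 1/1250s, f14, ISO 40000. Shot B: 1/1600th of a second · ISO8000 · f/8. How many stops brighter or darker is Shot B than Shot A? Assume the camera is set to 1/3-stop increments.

1 stop darker

Aperture: f/14 → f/13 → f/11 → f/10 → f/9 → f/8 — 1 2/3 stops opened up (brighter).
Shutter speed: 1/1250 → 1/1600 — 1/3 stop faster (darker).
ISO: 40000 → 32000 → 25600 → 20000 → 16000 → 12800 → 10000 → 8000 — 2 1/3 stops lower (darker).
Net: +1 2/3 −1/3 −2 1/3 = −1 stop.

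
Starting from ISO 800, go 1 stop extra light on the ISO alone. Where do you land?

ISO: 800 → 1600 — 1 stop raised (brighter).

ISO 1600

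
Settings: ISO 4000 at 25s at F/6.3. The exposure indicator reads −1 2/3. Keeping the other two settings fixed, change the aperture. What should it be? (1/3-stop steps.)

Underexposed by 1 2/3 stops → need 1 2/3 stops brighter.
Aperture: f/6.3 → f/5.6 → f/5 → f/4.5 → f/4 → f/3.5.

f/3.5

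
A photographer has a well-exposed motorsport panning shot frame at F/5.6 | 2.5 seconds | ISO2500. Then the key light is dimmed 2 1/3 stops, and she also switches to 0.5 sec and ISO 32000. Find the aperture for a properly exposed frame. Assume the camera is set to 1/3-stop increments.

Scene light: 2 1/3 stops darker.
Shutter speed: 2.5 → 2 → 1.6 → 1.3 → 1 → 0.8 → 0.6 → 0.5 — 2 1/3 stops shorter (darker).
ISO: 2500 → 3200 → 4000 → 5000 → 6400 → 8000 → 10000 → 12800 → 16000 → 20000 → 25600 → 32000 — 3 2/3 stops raised (brighter).
Net so far: 1 stop darker. Aperture: f/5.6 → f/5 → f/4.5 → f/4.

f/4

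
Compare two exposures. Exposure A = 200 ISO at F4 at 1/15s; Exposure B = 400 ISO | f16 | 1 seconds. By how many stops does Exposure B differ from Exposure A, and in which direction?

Aperture: f/4 → f/5.6 → f/8 → f/11 → f/16 — 4 stops smaller aperture (darker).
Shutter speed: 1/15 → 1/8 → 1/4 → 1/2 → 1 — 4 stops slower (brighter).
ISO: 200 → 400 — 1 stop higher (brighter).
Net: −4 +4 +1 = +1 stop.

1 stop brighter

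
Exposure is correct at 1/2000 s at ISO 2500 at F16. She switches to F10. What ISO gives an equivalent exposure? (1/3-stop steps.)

Aperture: f/16 → f/14 → f/13 → f/11 → f/10 — 1 1/3 stops opened up (brighter).
Need 1 1/3 stops darker from the ISO: 2500 → 2000 → 1600 → 1250 → 1000.

ISO 1000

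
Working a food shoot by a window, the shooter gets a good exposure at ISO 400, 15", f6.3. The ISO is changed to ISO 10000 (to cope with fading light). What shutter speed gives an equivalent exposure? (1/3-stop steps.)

0.6 s

ISO: 400 → 500 → 640 → 800 → 1000 → 1250 → 1600 → 2000 → 2500 → 3200 → 4000 → 5000 → 6400 → 8000 → 10000 — 4 2/3 stops raised (brighter).
Need 4 2/3 stops darker from the shutter speed: 15 → 13 → 10 → 8 → 6 → 5 → 4 → 3.2 → 2.5 → 2 → 1.6 → 1.3 → 1 → 0.8 → 0.6.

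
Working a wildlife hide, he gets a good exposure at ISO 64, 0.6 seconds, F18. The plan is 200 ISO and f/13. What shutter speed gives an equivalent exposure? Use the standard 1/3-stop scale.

1/10s

ISO: 64 → 80 → 100 → 125 → 160 → 200 — 1 2/3 stops raised (brighter).
Aperture: f/18 → f/16 → f/14 → f/13 — 1 stop wider (brighter).
Net change so far: 2 2/3 stops brighter. Offset with the shutter speed: 0.6 → 0.5 → 0.4 → 0.3 → 1/4 → 1/5 → 1/6 → 1/8 → 1/10.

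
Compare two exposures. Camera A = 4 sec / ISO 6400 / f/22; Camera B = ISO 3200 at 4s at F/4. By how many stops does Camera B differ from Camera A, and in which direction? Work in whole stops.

4 stops brighter

Aperture: f/22 → f/16 → f/11 → f/8 → f/5.6 → f/4 — 5 stops wider (brighter).
Shutter speed: unchanged.
ISO: 6400 → 3200 — 1 stop lower (darker).
Net: +5 −1 = +4 stops.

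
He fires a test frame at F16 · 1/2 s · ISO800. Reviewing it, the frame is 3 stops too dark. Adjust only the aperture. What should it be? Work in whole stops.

f/5.6

Underexposed by 3 stops → need 3 stops brighter.
Aperture: f/16 → f/11 → f/8 → f/5.6.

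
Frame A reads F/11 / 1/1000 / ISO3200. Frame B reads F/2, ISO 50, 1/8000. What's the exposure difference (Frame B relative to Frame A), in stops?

4 stops darker

Aperture: f/11 → f/8 → f/5.6 → f/4 → f/2.8 → f/2 — 5 stops opened up (brighter).
Shutter speed: 1/1000 → 1/2000 → 1/4000 → 1/8000 — 3 stops faster (darker).
ISO: 3200 → 1600 → 800 → 400 → 200 → 100 → 50 — 6 stops dropped (darker).
Net: +5 −3 −6 = −4 stops.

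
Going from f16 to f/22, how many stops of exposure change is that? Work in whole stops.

f/16 → f/22 — count the steps: 1 stop.

1 stop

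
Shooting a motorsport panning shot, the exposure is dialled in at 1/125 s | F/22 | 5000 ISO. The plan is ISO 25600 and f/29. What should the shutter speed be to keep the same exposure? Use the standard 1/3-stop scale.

1/400s

ISO: 5000 → 6400 → 8000 → 10000 → 12800 → 16000 → 20000 → 25600 — 2 1/3 stops higher (brighter).
Aperture: f/22 → f/25 → f/29 — 2/3 stop narrower (darker).
Net change so far: 1 2/3 stops brighter. Offset with the shutter speed: 1/125 → 1/160 → 1/200 → 1/250 → 1/320 → 1/400.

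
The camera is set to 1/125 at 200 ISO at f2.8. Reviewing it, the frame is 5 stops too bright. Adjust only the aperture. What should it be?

Overexposed by 5 stops → need 5 stops darker.
Aperture: f/2.8 → f/4 → f/5.6 → f/8 → f/11 → f/16.

f/16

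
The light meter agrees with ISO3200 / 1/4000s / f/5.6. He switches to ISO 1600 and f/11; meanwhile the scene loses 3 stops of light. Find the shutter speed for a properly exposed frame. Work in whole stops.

1/60s

Scene light: 3 stops darker.
ISO: 3200 → 1600 — 1 stop lower (darker).
Aperture: f/5.6 → f/8 → f/11 — 2 stops smaller aperture (darker).
Net so far: 6 stops darker. Shutter speed: 1/4000 → 1/2000 → 1/1000 → 1/500 → 1/250 → 1/125 → 1/60.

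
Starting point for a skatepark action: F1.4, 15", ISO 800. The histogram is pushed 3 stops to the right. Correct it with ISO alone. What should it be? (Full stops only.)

ISO 100

Overexposed by 3 stops → need 3 stops darker.
ISO: 800 → 400 → 200 → 100.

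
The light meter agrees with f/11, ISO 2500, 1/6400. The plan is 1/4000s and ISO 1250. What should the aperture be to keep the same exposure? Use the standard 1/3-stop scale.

f/10

Shutter speed: 1/6400 → 1/5000 → 1/4000 — 2/3 stop longer (brighter).
ISO: 2500 → 2000 → 1600 → 1250 — 1 stop lower (darker).
Net change so far: 1/3 stop darker. Offset with the aperture: f/11 → f/10.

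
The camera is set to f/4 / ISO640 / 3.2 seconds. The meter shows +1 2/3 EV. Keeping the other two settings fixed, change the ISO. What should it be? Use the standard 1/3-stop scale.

ISO 200

Overexposed by 1 2/3 stops → need 1 2/3 stops darker.
ISO: 640 → 500 → 400 → 320 → 250 → 200.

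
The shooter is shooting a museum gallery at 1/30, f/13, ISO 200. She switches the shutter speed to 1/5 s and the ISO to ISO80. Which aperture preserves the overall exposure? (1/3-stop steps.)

f/20

Shutter speed: 1/30 → 1/25 → 1/20 → 1/15 → 1/13 → 1/10 → 1/8 → 1/6 → 1/5 — 2 2/3 stops slower (brighter).
ISO: 200 → 160 → 125 → 100 → 80 — 1 1/3 stops dropped (darker).
Net change so far: 1 1/3 stops brighter. Offset with the aperture: f/13 → f/14 → f/16 → f/18 → f/20.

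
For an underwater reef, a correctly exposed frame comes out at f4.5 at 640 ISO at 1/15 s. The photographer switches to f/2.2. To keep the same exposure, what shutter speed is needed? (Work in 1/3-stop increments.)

Aperture: f/4.5 → f/4 → f/3.5 → f/3.2 → f/2.8 → f/2.5 → f/2.2 — 2 stops opened up (brighter).
Need 2 stops darker from the shutter speed: 1/15 → 1/20 → 1/25 → 1/30 → 1/40 → 1/50 → 1/60.

1/60s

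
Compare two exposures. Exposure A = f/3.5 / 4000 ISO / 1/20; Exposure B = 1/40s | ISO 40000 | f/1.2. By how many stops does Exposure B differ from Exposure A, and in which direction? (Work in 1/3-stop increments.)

5 1/3 stops brighter

Aperture: f/3.5 → f/3.2 → f/2.8 → f/2.5 → f/2.2 → f/2 → f/1.8 → f/1.6 → f/1.4 → f/1.2 — 3 stops wider (brighter).
Shutter speed: 1/20 → 1/25 → 1/30 → 1/40 — 1 stop faster (darker).
ISO: 4000 → 5000 → 6400 → 8000 → 10000 → 12800 → 16000 → 20000 → 25600 → 32000 → 40000 — 3 1/3 stops raised (brighter).
Net: +3 −1 +3 1/3 = +5 1/3 stops.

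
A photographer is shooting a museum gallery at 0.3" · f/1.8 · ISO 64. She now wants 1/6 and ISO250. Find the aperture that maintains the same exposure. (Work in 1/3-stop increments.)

f/2.5

Shutter speed: 0.3 → 1/4 → 1/5 → 1/6 — 1 stop shorter (darker).
ISO: 64 → 80 → 100 → 125 → 160 → 200 → 250 — 2 stops raised (brighter).
Net change so far: 1 stop brighter. Offset with the aperture: f/1.8 → f/2 → f/2.2 → f/2.5.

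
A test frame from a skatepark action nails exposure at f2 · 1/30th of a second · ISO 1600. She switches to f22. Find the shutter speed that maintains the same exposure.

4 s

Aperture: f/2 → f/2.8 → f/4 → f/5.6 → f/8 → f/11 → f/16 → f/22 — 7 stops smaller aperture (darker).
Need 7 stops brighter from the shutter speed: 1/30 → 1/15 → 1/8 → 1/4 → 1/2 → 1 → 2 → 4.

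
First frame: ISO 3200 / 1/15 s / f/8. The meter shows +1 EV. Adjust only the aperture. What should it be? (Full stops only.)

Overexposed by 1 stop → need 1 stop darker.
Aperture: f/8 → f/11.

f/11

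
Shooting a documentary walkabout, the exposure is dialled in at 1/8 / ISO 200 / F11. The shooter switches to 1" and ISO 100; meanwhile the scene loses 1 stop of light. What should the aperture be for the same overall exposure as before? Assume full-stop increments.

f/16

Scene light: 1 stop darker.
Shutter speed: 1/8 → 1/4 → 1/2 → 1 — 3 stops slower (brighter).
ISO: 200 → 100 — 1 stop lower (darker).
Net so far: 1 stop brighter. Aperture: f/11 → f/16.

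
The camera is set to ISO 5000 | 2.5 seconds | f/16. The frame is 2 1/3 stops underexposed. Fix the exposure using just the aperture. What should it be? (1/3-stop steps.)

Underexposed by 2 1/3 stops → need 2 1/3 stops brighter.
Aperture: f/16 → f/14 → f/13 → f/11 → f/10 → f/9 → f/8 → f/7.1.

f/7.1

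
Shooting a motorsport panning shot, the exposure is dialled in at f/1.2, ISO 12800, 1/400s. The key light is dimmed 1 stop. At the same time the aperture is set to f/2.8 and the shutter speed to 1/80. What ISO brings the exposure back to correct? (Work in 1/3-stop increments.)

ISO 25600

Scene light: 1 stop darker.
Aperture: f/1.2 → f/1.4 → f/1.6 → f/1.8 → f/2 → f/2.2 → f/2.5 → f/2.8 — 2 1/3 stops stopped down (darker).
Shutter speed: 1/400 → 1/320 → 1/250 → 1/200 → 1/160 → 1/125 → 1/100 → 1/80 — 2 1/3 stops longer (brighter).
Net so far: 1 stop darker. ISO: 12800 → 16000 → 20000 → 25600.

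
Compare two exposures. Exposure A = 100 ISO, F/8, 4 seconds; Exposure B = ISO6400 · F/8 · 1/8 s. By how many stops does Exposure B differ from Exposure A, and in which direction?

Aperture: unchanged.
Shutter speed: 4 → 2 → 1 → 1/2 → 1/4 → 1/8 — 5 stops shorter (darker).
ISO: 100 → 200 → 400 → 800 → 1600 → 3200 → 6400 — 6 stops raised (brighter).
Net: −5 +6 = +1 stop.

1 stop brighter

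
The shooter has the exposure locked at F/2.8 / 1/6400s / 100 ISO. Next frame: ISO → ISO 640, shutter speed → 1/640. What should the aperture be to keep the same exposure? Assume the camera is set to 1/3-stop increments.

ISO: 100 → 125 → 160 → 200 → 250 → 320 → 400 → 500 → 640 — 2 2/3 stops higher (brighter).
Shutter speed: 1/6400 → 1/5000 → 1/4000 → 1/3200 → 1/2500 → 1/2000 → 1/1600 → 1/1250 → 1/1000 → 1/800 → 1/640 — 3 1/3 stops longer (brighter).
Net change so far: 6 stops brighter. Offset with the aperture: f/2.8 → f/3.2 → f/3.5 → f/4 → f/4.5 → f/5 → f/5.6 → f/6.3 → f/7.1 → f/8 → f/9 → f/10 → f/11 → f/13 → f/14 → f/16 → f/18 → f/20 → f/22.

f/22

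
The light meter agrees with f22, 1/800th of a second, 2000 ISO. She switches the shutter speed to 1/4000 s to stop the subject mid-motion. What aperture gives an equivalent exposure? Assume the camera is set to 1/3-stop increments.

Shutter speed: 1/800 → 1/1000 → 1/1250 → 1/1600 → 1/2000 → 1/2500 → 1/3200 → 1/4000 — 2 1/3 stops faster (darker).
Need 2 1/3 stops brighter from the aperture: f/22 → f/20 → f/18 → f/16 → f/14 → f/13 → f/11 → f/10.

f/10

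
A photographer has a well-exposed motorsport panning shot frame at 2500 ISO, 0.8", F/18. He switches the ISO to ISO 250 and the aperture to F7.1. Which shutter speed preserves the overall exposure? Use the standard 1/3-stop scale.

ISO: 2500 → 2000 → 1600 → 1250 → 1000 → 800 → 640 → 500 → 400 → 320 → 250 — 3 1/3 stops lower (darker).
Aperture: f/18 → f/16 → f/14 → f/13 → f/11 → f/10 → f/9 → f/8 → f/7.1 — 2 2/3 stops larger aperture (brighter).
Net change so far: 2/3 stop darker. Offset with the shutter speed: 0.8 → 1 → 1.3.

1.3 s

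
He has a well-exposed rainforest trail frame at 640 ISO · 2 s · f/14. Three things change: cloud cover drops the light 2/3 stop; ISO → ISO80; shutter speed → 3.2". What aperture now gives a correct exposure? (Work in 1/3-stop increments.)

f/5

Scene light: 2/3 stop darker.
ISO: 640 → 500 → 400 → 320 → 250 → 200 → 160 → 125 → 100 → 80 — 3 stops dropped (darker).
Shutter speed: 2 → 2.5 → 3.2 — 2/3 stop longer (brighter).
Net so far: 3 stops darker. Aperture: f/14 → f/13 → f/11 → f/10 → f/9 → f/8 → f/7.1 → f/6.3 → f/5.6 → f/5.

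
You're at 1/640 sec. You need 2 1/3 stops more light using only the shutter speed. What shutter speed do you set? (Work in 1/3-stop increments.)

1/125s

Shutter speed: 1/640 → 1/500 → 1/400 → 1/320 → 1/250 → 1/200 → 1/160 → 1/125 — 2 1/3 stops slower (brighter).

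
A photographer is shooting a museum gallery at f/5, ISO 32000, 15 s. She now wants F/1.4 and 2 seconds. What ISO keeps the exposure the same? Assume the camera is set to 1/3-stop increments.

ISO 20000

Aperture: f/5 → f/4.5 → f/4 → f/3.5 → f/3.2 → f/2.8 → f/2.5 → f/2.2 → f/2 → f/1.8 → f/1.6 → f/1.4 — 3 2/3 stops opened up (brighter).
Shutter speed: 15 → 13 → 10 → 8 → 6 → 5 → 4 → 3.2 → 2.5 → 2 — 3 stops shorter (darker).
Net change so far: 2/3 stop brighter. Offset with the ISO: 32000 → 25600 → 20000.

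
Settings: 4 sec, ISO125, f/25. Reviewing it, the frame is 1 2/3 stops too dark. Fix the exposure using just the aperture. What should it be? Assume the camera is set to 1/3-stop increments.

Underexposed by 1 2/3 stops → need 1 2/3 stops brighter.
Aperture: f/25 → f/22 → f/20 → f/18 → f/16 → f/14.

f/14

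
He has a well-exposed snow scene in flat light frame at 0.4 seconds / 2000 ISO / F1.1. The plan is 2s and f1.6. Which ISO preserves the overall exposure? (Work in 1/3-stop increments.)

Shutter speed: 0.4 → 0.5 → 0.6 → 0.8 → 1 → 1.3 → 1.6 → 2 — 2 1/3 stops longer (brighter).
Aperture: f/1.1 → f/1.2 → f/1.4 → f/1.6 — 1 stop narrower (darker).
Net change so far: 1 1/3 stops brighter. Offset with the ISO: 2000 → 1600 → 1250 → 1000 → 800.

ISO 800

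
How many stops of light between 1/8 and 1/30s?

2 stops

1/8 → 1/15 → 1/30 — count the steps: 2 stops.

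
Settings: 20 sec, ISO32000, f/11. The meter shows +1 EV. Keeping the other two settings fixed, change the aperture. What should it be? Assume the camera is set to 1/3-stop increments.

Overexposed by 1 stop → need 1 stop darker.
Aperture: f/11 → f/13 → f/14 → f/16.

f/16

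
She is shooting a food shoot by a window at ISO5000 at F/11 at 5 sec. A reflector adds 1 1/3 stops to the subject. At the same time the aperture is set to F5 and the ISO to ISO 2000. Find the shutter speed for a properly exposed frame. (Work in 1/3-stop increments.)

1 s

Scene light: 1 1/3 stops brighter.
Aperture: f/11 → f/10 → f/9 → f/8 → f/7.1 → f/6.3 → f/5.6 → f/5 — 2 1/3 stops opened up (brighter).
ISO: 5000 → 4000 → 3200 → 2500 → 2000 — 1 1/3 stops dropped (darker).
Net so far: 2 1/3 stops brighter. Shutter speed: 5 → 4 → 3.2 → 2.5 → 2 → 1.6 → 1.3 → 1.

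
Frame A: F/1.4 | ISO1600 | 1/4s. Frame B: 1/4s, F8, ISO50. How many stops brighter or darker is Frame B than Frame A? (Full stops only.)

Aperture: f/1.4 → f/2 → f/2.8 → f/4 → f/5.6 → f/8 — 5 stops smaller aperture (darker).
Shutter speed: unchanged.
ISO: 1600 → 800 → 400 → 200 → 100 → 50 — 5 stops lower (darker).
Net: −5 −5 = −10 stops.

10 stops darker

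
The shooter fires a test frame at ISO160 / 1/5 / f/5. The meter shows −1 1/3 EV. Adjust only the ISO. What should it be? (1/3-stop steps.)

Underexposed by 1 1/3 stops → need 1 1/3 stops brighter.
ISO: 160 → 200 → 250 → 320 → 400.

ISO 400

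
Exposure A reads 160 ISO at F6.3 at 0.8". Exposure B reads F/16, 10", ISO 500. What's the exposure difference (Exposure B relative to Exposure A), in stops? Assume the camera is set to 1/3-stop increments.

Aperture: f/6.3 → f/7.1 → f/8 → f/9 → f/10 → f/11 → f/13 → f/14 → f/16 — 2 2/3 stops stopped down (darker).
Shutter speed: 0.8 → 1 → 1.3 → 1.6 → 2 → 2.5 → 3.2 → 4 → 5 → 6 → 8 → 10 — 3 2/3 stops longer (brighter).
ISO: 160 → 200 → 250 → 320 → 400 → 500 — 1 2/3 stops higher (brighter).
Net: −2 2/3 +3 2/3 +1 2/3 = +2 2/3 stops.

2 2/3 stops brighter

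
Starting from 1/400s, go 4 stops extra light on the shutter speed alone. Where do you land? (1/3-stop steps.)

1/25s

Shutter speed: 1/400 → 1/320 → 1/250 → 1/200 → 1/160 → 1/125 → 1/100 → 1/80 → 1/60 → 1/50 → 1/40 → 1/30 → 1/25 — 4 stops longer (brighter).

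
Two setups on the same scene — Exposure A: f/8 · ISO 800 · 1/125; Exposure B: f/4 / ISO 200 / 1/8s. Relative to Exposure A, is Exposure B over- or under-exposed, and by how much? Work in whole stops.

Aperture: f/8 → f/5.6 → f/4 — 2 stops opened up (brighter).
Shutter speed: 1/125 → 1/60 → 1/30 → 1/15 → 1/8 — 4 stops longer (brighter).
ISO: 800 → 400 → 200 — 2 stops lower (darker).
Net: +2 +4 −2 = +4 stops.

4 stops brighter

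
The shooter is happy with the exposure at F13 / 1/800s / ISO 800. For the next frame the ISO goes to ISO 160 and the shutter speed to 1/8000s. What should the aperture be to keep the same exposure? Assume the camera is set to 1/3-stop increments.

ISO: 800 → 640 → 500 → 400 → 320 → 250 → 200 → 160 — 2 1/3 stops lower (darker).
Shutter speed: 1/800 → 1/1000 → 1/1250 → 1/1600 → 1/2000 → 1/2500 → 1/3200 → 1/4000 → 1/5000 → 1/6400 → 1/8000 — 3 1/3 stops shorter (darker).
Net change so far: 5 2/3 stops darker. Offset with the aperture: f/13 → f/11 → f/10 → f/9 → f/8 → f/7.1 → f/6.3 → f/5.6 → f/5 → f/4.5 → f/4 → f/3.5 → f/3.2 → f/2.8 → f/2.5 → f/2.2 → f/2 → f/1.8.

f/1.8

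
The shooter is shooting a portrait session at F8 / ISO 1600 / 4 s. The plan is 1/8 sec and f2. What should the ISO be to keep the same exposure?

ISO 3200

Shutter speed: 4 → 2 → 1 → 1/2 → 1/4 → 1/8 — 5 stops shorter (darker).
Aperture: f/8 → f/5.6 → f/4 → f/2.8 → f/2 — 4 stops larger aperture (brighter).
Net change so far: 1 stop darker. Offset with the ISO: 1600 → 3200.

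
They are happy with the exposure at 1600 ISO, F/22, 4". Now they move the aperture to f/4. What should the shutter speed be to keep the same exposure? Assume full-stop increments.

Aperture: f/22 → f/16 → f/11 → f/8 → f/5.6 → f/4 — 5 stops wider (brighter).
Need 5 stops darker from the shutter speed: 4 → 2 → 1 → 1/2 → 1/4 → 1/8.

1/8s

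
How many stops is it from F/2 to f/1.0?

f/2 → f/1.4 → f/1.0 — count the steps: 2 stops.

2 stops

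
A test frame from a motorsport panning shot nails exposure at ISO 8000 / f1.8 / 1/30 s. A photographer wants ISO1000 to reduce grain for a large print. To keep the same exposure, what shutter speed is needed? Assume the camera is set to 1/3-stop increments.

ISO: 8000 → 6400 → 5000 → 4000 → 3200 → 2500 → 2000 → 1600 → 1250 → 1000 — 3 stops lower (darker).
Need 3 stops brighter from the shutter speed: 1/30 → 1/25 → 1/20 → 1/15 → 1/13 → 1/10 → 1/8 → 1/6 → 1/5 → 1/4.

1/4s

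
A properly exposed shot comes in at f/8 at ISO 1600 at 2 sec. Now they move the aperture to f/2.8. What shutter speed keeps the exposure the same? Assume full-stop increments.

1/4s

Aperture: f/8 → f/5.6 → f/4 → f/2.8 — 3 stops wider (brighter).
Need 3 stops darker from the shutter speed: 2 → 1 → 1/2 → 1/4.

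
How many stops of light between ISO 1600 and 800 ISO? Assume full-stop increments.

1600 → 800 — count the steps: 1 stop.

1 stop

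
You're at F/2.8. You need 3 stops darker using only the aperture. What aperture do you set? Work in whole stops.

Aperture: f/2.8 → f/4 → f/5.6 → f/8 — 3 stops narrower (darker).

f/8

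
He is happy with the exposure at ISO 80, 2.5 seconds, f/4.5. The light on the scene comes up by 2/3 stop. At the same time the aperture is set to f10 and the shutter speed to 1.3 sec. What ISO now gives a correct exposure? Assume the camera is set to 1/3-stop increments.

ISO 500

Scene light: 2/3 stop brighter.
Aperture: f/4.5 → f/5 → f/5.6 → f/6.3 → f/7.1 → f/8 → f/9 → f/10 — 2 1/3 stops smaller aperture (darker).
Shutter speed: 2.5 → 2 → 1.6 → 1.3 — 1 stop shorter (darker).
Net so far: 2 2/3 stops darker. ISO: 80 → 100 → 125 → 160 → 200 → 250 → 320 → 400 → 500.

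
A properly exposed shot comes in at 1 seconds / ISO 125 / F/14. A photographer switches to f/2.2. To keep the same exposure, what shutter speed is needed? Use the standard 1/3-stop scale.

1/40s

Aperture: f/14 → f/13 → f/11 → f/10 → f/9 → f/8 → f/7.1 → f/6.3 → f/5.6 → f/5 → f/4.5 → f/4 → f/3.5 → f/3.2 → f/2.8 → f/2.5 → f/2.2 — 5 1/3 stops wider (brighter).
Need 5 1/3 stops darker from the shutter speed: 1 → 0.8 → 0.6 → 0.5 → 0.4 → 0.3 → 1/4 → 1/5 → 1/6 → 1/8 → 1/10 → 1/13 → 1/15 → 1/20 → 1/25 → 1/30 → 1/40.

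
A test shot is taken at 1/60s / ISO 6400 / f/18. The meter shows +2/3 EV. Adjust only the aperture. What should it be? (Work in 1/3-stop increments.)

f/22

Overexposed by 2/3 stop → need 2/3 stop darker.
Aperture: f/18 → f/20 → f/22.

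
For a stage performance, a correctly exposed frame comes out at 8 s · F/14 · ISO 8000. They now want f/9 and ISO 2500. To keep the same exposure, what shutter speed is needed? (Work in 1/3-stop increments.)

Aperture: f/14 → f/13 → f/11 → f/10 → f/9 — 1 1/3 stops opened up (brighter).
ISO: 8000 → 6400 → 5000 → 4000 → 3200 → 2500 — 1 2/3 stops lower (darker).
Net change so far: 1/3 stop darker. Offset with the shutter speed: 8 → 10.

10 s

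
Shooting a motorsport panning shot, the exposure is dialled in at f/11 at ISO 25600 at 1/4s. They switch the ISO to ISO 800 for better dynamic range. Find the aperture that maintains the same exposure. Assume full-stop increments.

f/2

ISO: 25600 → 12800 → 6400 → 3200 → 1600 → 800 — 5 stops dropped (darker).
Need 5 stops brighter from the aperture: f/11 → f/8 → f/5.6 → f/4 → f/2.8 → f/2.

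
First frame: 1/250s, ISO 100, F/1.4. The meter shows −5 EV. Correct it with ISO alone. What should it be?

ISO 3200

Underexposed by 5 stops → need 5 stops brighter.
ISO: 100 → 200 → 400 → 800 → 1600 → 3200.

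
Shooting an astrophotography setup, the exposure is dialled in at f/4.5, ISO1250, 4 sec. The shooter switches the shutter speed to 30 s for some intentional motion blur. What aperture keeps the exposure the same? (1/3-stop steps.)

Shutter speed: 4 → 5 → 6 → 8 → 10 → 13 → 15 → 20 → 25 → 30 — 3 stops longer (brighter).
Need 3 stops darker from the aperture: f/4.5 → f/5 → f/5.6 → f/6.3 → f/7.1 → f/8 → f/9 → f/10 → f/11 → f/13.

f/13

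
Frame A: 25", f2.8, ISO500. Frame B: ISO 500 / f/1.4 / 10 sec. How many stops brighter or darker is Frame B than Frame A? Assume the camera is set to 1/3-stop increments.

Aperture: f/2.8 → f/2.5 → f/2.2 → f/2 → f/1.8 → f/1.6 → f/1.4 — 2 stops opened up (brighter).
Shutter speed: 25 → 20 → 15 → 13 → 10 — 1 1/3 stops shorter (darker).
ISO: unchanged.
Net: +2 −1 1/3 = +2/3 stops.

2/3 stop brighter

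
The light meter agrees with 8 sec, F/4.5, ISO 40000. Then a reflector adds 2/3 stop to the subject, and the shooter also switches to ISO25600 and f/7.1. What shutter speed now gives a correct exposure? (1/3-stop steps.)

Scene light: 2/3 stop brighter.
ISO: 40000 → 32000 → 25600 — 2/3 stop dropped (darker).
Aperture: f/4.5 → f/5 → f/5.6 → f/6.3 → f/7.1 — 1 1/3 stops narrower (darker).
Net so far: 1 1/3 stops darker. Shutter speed: 8 → 10 → 13 → 15 → 20.

20 s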